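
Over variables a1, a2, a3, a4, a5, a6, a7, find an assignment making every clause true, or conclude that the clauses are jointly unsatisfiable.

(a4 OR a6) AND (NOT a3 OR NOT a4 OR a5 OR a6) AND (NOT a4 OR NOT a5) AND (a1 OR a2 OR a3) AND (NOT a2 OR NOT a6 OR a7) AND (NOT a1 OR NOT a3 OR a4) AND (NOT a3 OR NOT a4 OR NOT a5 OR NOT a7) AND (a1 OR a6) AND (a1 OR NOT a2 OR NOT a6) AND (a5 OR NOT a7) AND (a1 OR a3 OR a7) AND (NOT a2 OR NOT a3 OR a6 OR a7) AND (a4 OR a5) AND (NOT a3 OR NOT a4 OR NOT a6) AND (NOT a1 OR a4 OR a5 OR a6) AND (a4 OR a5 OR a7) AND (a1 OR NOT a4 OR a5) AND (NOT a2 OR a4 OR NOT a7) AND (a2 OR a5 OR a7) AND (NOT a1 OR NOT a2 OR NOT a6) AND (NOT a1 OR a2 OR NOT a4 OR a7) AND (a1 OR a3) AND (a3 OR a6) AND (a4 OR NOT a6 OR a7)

a1: True, a2: False, a3: False, a4: False, a5: True, a6: True, a7: True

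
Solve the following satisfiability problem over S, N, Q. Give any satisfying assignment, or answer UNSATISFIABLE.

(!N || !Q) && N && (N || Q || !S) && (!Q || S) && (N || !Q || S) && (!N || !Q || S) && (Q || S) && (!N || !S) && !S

Case S = True:
  Clause (!S) is falsified — contradiction.
Case S = False:
  (N) forces N = True.
  (!N || !Q) forces Q = False.
  Clause (Q || S) is falsified — contradiction.
Both cases fail, so the formula is unsatisfiable.

Unsatisfiable — no assignment works.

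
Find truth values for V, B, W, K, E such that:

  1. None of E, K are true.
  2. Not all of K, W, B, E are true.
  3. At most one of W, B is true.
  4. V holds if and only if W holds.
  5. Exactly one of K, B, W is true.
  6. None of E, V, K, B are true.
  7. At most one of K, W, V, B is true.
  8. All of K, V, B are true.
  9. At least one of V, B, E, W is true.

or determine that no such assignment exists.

Case V = True:
  Constraint (6) is violated (V=T) — contradiction.
Case V = False:
  Constraint (8) is violated (V=F) — contradiction.
Both cases fail — unsatisfiable.

Unsatisfiable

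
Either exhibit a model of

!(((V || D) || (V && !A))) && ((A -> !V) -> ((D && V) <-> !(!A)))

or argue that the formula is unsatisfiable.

D = False, A = False, V = False

  !(((V || D) || (V && !A))) = True
    (V || D) || (V && !A) = False
      V || D = False
      V && !A = False
        !A = True
  (A -> !V) -> ((D && V) <-> !(!A)) = True
    A -> !V = True
      !V = True
    (D && V) <-> !(!A) = True
      D && V = False
      !(!A) = False
        !A = True
Both conjuncts True, so the formula holds.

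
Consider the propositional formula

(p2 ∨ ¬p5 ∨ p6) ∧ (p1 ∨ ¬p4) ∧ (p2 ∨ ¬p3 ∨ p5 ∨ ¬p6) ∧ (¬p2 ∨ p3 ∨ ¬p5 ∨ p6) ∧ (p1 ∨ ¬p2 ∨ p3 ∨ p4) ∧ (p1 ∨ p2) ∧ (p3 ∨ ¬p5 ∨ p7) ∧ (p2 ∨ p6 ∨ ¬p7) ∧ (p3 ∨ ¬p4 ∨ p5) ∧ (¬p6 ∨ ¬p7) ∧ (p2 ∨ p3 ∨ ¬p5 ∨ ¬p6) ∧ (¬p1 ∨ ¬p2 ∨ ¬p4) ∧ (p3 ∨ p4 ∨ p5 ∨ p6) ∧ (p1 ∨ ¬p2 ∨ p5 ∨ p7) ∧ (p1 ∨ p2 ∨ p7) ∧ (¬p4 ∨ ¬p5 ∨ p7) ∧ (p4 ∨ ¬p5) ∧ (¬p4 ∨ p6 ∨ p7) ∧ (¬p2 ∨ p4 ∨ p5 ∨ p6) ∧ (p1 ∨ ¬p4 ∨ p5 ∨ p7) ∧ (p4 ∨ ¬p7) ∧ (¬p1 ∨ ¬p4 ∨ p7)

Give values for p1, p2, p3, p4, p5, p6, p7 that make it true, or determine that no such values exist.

p1=T, p2=F, p3=F, p4=F, p5=F, p6=T, p7=F

Set p1 = True.
Set p2 = False.
Set p3 = False.
Try p4 = True:
  (p3 ∨ ¬p4 ∨ p5) forces p5 = True.
  (p2 ∨ ¬p5 ∨ p6) forces p6 = True.
  clause (p2 ∨ p3 ∨ ¬p5 ∨ ¬p6) is falsified — backtrack.
So p4 = False.
  then (p4 ∨ ¬p5) forces p5 = False.
  then (p4 ∨ ¬p7) forces p7 = False.
  then (p3 ∨ p4 ∨ p5 ∨ p6) forces p6 = True.
All clauses satisfied.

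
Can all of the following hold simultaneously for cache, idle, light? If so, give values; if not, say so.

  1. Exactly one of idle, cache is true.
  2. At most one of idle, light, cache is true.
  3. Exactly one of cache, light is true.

cache=T, idle=F, light=F

  (1) {idle, cache}: 1 true — exactly one ✓
  (2) {idle, light, cache}: 1 true — at most one ✓
  (3) {cache, light}: 1 true — exactly one ✓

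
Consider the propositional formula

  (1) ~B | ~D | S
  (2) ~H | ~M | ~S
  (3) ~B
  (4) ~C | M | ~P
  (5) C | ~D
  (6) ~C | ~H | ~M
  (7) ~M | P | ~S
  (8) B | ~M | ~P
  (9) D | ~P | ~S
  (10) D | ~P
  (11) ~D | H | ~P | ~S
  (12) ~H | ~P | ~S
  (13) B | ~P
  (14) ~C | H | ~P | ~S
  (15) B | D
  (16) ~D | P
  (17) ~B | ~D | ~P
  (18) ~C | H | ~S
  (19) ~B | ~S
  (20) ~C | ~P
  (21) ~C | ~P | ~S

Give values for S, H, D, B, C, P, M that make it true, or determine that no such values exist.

The formula is unsatisfiable.

Case B = True:
  Clause (~B) is falsified — contradiction.
Case B = False:
  (B | ~P) forces P = False.
  (B | D) forces D = True.
  Clause (~D | P) is falsified — contradiction.
Both cases fail, so the formula is unsatisfiable.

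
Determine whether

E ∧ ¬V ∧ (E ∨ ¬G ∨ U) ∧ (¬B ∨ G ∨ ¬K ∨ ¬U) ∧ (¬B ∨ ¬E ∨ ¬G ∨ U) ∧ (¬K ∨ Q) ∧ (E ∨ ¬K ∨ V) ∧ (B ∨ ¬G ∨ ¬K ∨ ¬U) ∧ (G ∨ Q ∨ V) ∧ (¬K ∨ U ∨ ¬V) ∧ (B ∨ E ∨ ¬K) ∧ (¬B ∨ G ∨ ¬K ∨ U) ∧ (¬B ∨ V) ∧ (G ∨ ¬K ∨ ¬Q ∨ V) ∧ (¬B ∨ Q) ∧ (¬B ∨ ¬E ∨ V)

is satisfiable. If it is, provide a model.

Unit clause (E) forces E = True.
Unit clause (¬V) forces V = False.
In (¬B ∨ V) only ¬B is left, so B = False.
Set K = False.
Set U = False.
Set Q = True.
Set G = False.
All clauses satisfied.

K=F, E=T, U=F, B=F, Q=T, G=F, V=F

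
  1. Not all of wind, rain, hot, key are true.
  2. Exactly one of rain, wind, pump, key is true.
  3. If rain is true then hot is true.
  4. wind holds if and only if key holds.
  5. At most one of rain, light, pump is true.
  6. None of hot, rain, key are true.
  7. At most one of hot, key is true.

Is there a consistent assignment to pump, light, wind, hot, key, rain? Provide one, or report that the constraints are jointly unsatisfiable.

pump = True, light = False, wind = False, hot = False, key = False, rain = False

  (1) {wind, rain, hot, key}: 0/4 true — not all ✓
  (2) {rain, wind, pump, key}: 1 true — exactly one ✓
  (3) rain=F ⇒ hot: vacuous ✓
  (4) wind=F, key=F — same ✓
  (5) {rain, light, pump}: 1 true — at most one ✓
  (6) {hot, rain, key}: 0 true — none ✓
  (7) {hot, key}: 0 true — at most one ✓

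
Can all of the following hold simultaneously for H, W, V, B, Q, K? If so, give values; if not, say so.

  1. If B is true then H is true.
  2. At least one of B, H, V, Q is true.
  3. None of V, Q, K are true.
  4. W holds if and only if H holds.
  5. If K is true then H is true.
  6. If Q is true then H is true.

H=T; W=T; V=F; B=F; Q=F; K=F

  (1) B=F ⇒ H: vacuous ✓
  (2) {B, H, V, Q}: 1 true — at least one ✓
  (3) {V, Q, K}: 0 true — none ✓
  (4) W=T, H=T — same ✓
  (5) K=F ⇒ H: vacuous ✓
  (6) Q=F ⇒ H: vacuous ✓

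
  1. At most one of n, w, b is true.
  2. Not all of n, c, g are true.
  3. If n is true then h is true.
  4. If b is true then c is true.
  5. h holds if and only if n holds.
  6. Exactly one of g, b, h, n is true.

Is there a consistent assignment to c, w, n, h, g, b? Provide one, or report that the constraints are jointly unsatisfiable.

c = False, w = True, n = False, h = False, g = True, b = False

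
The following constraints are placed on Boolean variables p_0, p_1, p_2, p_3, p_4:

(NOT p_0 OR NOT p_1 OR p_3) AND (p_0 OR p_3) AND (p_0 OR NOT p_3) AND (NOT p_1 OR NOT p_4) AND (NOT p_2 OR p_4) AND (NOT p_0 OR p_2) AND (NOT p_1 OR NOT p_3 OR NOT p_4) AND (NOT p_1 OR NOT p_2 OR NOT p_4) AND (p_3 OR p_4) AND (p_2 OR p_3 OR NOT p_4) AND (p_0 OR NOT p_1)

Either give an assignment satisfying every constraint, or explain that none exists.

p_0 = True, p_1 = False, p_2 = True, p_3 = True, p_4 = True

Try p_0 = False:
  (p_0 OR p_3) forces p_3 = True.
  clause (p_0 OR NOT p_3) is falsified — backtrack.
So p_0 = True.
  then (NOT p_0 OR p_2) forces p_2 = True.
  then (NOT p_2 OR p_4) forces p_4 = True.
  then (NOT p_1 OR NOT p_2 OR NOT p_4) forces p_1 = False.
Set p_3 = True.
All clauses satisfied.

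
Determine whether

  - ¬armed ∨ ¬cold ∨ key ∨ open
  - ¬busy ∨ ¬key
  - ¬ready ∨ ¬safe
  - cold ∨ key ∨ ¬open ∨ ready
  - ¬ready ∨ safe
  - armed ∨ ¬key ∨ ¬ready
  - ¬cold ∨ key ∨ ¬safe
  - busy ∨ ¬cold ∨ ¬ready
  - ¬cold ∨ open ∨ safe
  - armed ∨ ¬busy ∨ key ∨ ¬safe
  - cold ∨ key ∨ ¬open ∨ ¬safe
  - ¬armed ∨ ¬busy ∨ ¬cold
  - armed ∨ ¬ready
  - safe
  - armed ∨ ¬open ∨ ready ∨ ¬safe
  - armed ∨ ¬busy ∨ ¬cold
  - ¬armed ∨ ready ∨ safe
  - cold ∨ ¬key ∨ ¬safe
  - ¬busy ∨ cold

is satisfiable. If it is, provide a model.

open = False; busy = False; cold = False; safe = True; armed = False; ready = False; key = False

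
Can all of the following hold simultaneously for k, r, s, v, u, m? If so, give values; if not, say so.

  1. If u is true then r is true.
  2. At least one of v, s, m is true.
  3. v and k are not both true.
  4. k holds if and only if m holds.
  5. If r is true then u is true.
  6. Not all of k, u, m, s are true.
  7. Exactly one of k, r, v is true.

k = True, r = False, s = False, v = False, u = False, m = True

  (1) u=F ⇒ r: vacuous ✓
  (2) {v, s, m}: 1 true — at least one ✓
  (3) v=F, k=T — not both ✓
  (4) k=T, m=T — same ✓
  (5) r=F ⇒ u: vacuous ✓
  (6) {k, u, m, s}: 2/4 true — not all ✓
  (7) {k, r, v}: 1 true — exactly one ✓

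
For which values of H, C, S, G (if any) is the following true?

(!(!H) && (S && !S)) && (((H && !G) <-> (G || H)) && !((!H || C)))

No satisfying assignment exists.

Case S = True: the conjunct !S is False.
Case S = False: the conjunct S is False.
Both cases fail — unsatisfiable.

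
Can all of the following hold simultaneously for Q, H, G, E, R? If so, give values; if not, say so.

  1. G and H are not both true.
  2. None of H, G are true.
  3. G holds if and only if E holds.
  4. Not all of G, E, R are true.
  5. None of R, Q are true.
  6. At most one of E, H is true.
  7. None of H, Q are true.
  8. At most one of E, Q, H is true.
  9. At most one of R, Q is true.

Q = False, H = False, G = False, E = False, R = False

  (1) G=F, H=F — not both ✓
  (2) {H, G}: 0 true — none ✓
  (3) G=F, E=F — same ✓
  (4) {G, E, R}: 0/3 true — not all ✓
  (5) {R, Q}: 0 true — none ✓
  (6) {E, H}: 0 true — at most one ✓
  (7) {H, Q}: 0 true — none ✓
  (8) {E, Q, H}: 0 true — at most one ✓
  (9) {R, Q}: 0 true — at most one ✓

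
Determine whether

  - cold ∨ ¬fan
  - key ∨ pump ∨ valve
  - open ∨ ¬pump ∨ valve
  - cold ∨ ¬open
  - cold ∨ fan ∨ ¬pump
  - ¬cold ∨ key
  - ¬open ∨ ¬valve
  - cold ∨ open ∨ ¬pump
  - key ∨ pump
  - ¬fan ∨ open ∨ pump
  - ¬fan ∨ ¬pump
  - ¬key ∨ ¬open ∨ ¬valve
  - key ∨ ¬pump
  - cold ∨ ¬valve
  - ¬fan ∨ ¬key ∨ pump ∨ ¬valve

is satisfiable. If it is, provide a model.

valve: False, cold: True, open: True, fan: False, pump: False, key: True

Set valve = False.
Set cold = True.
  then (¬cold ∨ key) forces key = True.
Set open = True.
Set fan = False.
Set pump = False.
All clauses satisfied.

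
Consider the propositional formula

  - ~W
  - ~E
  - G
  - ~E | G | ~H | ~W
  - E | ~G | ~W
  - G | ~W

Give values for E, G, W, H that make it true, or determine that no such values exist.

Unit clause (~W) forces W = False.
Unit clause (~E) forces E = False.
Unit clause (G) forces G = True.
Set H = False.
Check each clause:
  (~W): ~W holds.
  (~E): ~E holds.
  (G): G holds.
  (~E | G | ~H | ~W): ~E holds.
  (E | ~G | ~W): ~W holds.
  (G | ~W): G holds.
All clauses satisfied.

E = False, G = True, W = False, H = False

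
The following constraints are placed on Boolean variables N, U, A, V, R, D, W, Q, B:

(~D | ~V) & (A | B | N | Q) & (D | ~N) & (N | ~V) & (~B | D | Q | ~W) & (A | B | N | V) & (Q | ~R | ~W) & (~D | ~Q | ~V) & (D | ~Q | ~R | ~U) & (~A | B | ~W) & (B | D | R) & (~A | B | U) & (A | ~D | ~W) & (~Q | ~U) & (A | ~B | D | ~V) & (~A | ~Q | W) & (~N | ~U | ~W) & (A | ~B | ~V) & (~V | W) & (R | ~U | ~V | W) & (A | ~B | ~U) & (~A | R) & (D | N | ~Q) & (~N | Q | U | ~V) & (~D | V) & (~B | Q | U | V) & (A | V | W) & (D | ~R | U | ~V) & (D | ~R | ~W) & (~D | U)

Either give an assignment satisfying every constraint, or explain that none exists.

Try N = True:
  (D | ~N) forces D = True.
  (~D | ~V) forces V = False.
  clause (~D | V) is falsified — backtrack.
So N = False.
  then (N | ~V) forces V = False.
  then (~D | V) forces D = False.
  then (D | N | ~Q) forces Q = False.
Set U = True.
Try A = False:
  (A | B | N | Q) forces B = True.
  clause (A | ~B | ~U) is falsified — backtrack.
So A = True.
  then (~A | R) forces R = True.
  then (D | ~R | ~W) forces W = False.
Set B = True.
All clauses satisfied.

N = False, U = True, A = True, V = False, R = True, D = False, W = False, Q = False, B = True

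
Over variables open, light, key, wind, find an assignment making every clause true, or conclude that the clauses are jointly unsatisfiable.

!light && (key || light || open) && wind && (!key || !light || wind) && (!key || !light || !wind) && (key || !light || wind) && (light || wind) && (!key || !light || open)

open = True, light = False, key = False, wind = True

Unit clause (!light) forces light = False.
Unit clause (wind) forces wind = True.
Set open = True.
Set key = False.
All clauses satisfied.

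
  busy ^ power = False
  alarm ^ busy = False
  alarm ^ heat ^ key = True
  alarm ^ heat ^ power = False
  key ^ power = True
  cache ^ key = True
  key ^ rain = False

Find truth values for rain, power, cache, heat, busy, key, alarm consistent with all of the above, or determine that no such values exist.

rain: True, power: False, cache: False, heat: False, busy: False, key: True, alarm: False

busy ^ power = F ^ F = False ✓
alarm ^ busy = F ^ F = False ✓
alarm ^ heat ^ key = F ^ F ^ T = True ✓
alarm ^ heat ^ power = F ^ F ^ F = False ✓
key ^ power = T ^ F = True ✓
cache ^ key = F ^ T = True ✓
key ^ rain = T ^ T = False ✓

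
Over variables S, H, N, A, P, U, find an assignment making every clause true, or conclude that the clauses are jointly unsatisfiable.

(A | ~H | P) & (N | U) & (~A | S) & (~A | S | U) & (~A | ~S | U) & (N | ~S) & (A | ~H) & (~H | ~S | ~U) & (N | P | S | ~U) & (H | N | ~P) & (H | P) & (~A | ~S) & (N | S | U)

Set S = False.
  then (~A | S) forces A = False.
  then (A | ~H) forces H = False.
  then (H | P) forces P = True.
  then (H | N | ~P) forces N = True.
Set U = False.
All clauses satisfied.

S = False; H = False; N = True; A = False; P = True; U = False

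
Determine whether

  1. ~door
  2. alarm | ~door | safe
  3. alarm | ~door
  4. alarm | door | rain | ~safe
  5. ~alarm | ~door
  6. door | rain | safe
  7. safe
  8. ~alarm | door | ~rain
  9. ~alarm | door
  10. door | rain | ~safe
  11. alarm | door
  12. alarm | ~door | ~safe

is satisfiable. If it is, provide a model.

The formula is unsatisfiable.

Case safe = True:
  (~door) forces door = False.
  (~alarm | door) forces alarm = False.
  Clause (alarm | door) is falsified — contradiction.
Case safe = False:
  Clause (safe) is falsified — contradiction.
Both cases fail, so the formula is unsatisfiable.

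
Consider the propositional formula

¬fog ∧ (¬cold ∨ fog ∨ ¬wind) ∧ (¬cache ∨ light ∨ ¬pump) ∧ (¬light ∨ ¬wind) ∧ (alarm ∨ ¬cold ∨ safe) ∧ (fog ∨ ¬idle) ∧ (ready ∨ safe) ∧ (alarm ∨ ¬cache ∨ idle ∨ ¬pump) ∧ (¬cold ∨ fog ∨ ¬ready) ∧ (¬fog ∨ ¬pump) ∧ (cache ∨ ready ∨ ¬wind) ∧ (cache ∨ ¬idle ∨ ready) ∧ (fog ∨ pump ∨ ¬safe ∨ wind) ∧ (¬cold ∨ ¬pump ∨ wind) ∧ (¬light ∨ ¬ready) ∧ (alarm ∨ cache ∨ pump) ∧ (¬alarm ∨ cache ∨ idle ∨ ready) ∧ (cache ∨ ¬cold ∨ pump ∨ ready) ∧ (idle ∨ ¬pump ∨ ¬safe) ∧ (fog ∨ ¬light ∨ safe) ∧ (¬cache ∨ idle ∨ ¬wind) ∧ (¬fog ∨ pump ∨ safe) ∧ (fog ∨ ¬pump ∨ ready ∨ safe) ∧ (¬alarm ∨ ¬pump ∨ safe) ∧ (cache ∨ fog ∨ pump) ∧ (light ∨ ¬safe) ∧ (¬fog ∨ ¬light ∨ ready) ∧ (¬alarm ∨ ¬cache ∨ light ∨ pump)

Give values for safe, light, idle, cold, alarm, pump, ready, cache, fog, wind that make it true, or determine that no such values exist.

safe: False, light: False, idle: False, cold: False, alarm: False, pump: False, ready: True, cache: True, fog: False, wind: False

Unit clause (¬fog) forces fog = False.
In (fog ∨ ¬idle) only ¬idle is left, so idle = False.
Try safe = True:
  (idle ∨ ¬pump ∨ ¬safe) forces pump = False.
  (fog ∨ pump ∨ ¬safe ∨ wind) forces wind = True.
  (¬cold ∨ fog ∨ ¬wind) forces cold = False.
  (¬light ∨ ¬wind) forces light = False.
  clause (light ∨ ¬safe) is falsified — backtrack.
So safe = False.
  then (ready ∨ safe) forces ready = True.
  then (¬cold ∨ fog ∨ ¬ready) forces cold = False.
  then (¬light ∨ ¬ready) forces light = False.
Set alarm = False.
Set pump = False.
  then (alarm ∨ cache ∨ pump) forces cache = True.
  then (¬cache ∨ idle ∨ ¬wind) forces wind = False.
All clauses satisfied.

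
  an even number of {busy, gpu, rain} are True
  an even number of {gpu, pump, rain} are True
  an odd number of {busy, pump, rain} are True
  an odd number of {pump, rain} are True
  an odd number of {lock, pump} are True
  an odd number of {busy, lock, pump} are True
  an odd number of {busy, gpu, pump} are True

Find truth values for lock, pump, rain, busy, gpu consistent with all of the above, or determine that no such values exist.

lock: True, pump: False, rain: True, busy: False, gpu: True

{busy, gpu, rain}: 2 true → even ✓
{gpu, pump, rain}: 2 true → even ✓
{busy, pump, rain}: 1 true → odd ✓
{pump, rain}: 1 true → odd ✓
{lock, pump}: 1 true → odd ✓
{busy, lock, pump}: 1 true → odd ✓
{busy, gpu, pump}: 1 true → odd ✓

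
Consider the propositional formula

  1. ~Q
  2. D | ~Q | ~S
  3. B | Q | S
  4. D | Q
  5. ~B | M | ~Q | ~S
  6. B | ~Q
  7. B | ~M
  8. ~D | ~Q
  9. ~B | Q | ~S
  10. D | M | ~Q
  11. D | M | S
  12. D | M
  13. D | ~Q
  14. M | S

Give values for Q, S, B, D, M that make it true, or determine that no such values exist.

Q: False, S: True, B: False, D: True, M: False

Unit clause (~Q) forces Q = False.
In (D | Q) only D is left, so D = True.
Set S = True.
  then (~B | Q | ~S) forces B = False.
  then (B | ~M) forces M = False.
All clauses satisfied.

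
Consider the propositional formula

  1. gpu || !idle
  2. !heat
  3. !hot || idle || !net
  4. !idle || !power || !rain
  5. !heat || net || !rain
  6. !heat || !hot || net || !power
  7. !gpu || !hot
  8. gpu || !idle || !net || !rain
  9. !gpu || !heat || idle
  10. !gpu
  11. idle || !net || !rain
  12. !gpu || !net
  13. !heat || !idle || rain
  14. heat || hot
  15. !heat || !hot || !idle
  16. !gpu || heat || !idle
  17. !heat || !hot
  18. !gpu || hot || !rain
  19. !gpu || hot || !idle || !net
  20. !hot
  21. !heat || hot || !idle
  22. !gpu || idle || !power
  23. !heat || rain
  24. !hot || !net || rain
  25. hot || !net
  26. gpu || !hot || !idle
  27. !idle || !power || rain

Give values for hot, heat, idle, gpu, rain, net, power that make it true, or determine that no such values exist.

UNSATISFIABLE

Case hot = True:
  Clause (!hot) is falsified — contradiction.
Case hot = False:
  (!heat) forces heat = False.
  Clause (heat || hot) is falsified — contradiction.
Both cases fail, so the formula is unsatisfiable.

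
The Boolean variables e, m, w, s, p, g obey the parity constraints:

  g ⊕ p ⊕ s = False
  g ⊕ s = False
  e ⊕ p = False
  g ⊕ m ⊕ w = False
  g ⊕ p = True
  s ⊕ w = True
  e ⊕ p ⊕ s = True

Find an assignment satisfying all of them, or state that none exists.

e: False, m: True, w: False, s: True, p: False, g: True

g ⊕ p ⊕ s = T ⊕ F ⊕ T = False ✓
g ⊕ s = T ⊕ T = False ✓
e ⊕ p = F ⊕ F = False ✓
g ⊕ m ⊕ w = T ⊕ T ⊕ F = False ✓
g ⊕ p = T ⊕ F = True ✓
s ⊕ w = T ⊕ F = True ✓
e ⊕ p ⊕ s = F ⊕ F ⊕ T = True ✓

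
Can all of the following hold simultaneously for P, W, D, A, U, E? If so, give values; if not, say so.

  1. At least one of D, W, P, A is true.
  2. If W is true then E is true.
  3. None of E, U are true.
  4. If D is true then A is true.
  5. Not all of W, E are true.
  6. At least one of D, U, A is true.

P=F, W=F, D=F, A=T, U=F, E=F

  (1) {D, W, P, A}: 1 true — at least one ✓
  (2) W=F ⇒ E: vacuous ✓
  (3) {E, U}: 0 true — none ✓
  (4) D=F ⇒ A: vacuous ✓
  (5) {W, E}: 0/2 true — not all ✓
  (6) {D, U, A}: 1 true — at least one ✓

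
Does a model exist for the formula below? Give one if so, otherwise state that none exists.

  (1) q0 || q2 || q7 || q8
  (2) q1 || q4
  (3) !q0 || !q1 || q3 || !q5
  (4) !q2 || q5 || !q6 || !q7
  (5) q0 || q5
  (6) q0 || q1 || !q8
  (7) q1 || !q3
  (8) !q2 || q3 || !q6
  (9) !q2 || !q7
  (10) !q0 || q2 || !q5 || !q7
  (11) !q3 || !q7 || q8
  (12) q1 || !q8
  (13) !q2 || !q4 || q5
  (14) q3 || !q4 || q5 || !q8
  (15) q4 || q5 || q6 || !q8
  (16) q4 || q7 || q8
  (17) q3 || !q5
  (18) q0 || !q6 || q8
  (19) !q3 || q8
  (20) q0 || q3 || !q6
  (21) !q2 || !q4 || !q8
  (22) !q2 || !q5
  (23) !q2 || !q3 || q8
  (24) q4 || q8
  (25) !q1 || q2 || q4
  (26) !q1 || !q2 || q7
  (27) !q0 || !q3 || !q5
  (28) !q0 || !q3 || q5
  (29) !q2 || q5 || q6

q0: True, q1: True, q2: False, q3: False, q4: True, q5: False, q6: True, q7: True, q8: False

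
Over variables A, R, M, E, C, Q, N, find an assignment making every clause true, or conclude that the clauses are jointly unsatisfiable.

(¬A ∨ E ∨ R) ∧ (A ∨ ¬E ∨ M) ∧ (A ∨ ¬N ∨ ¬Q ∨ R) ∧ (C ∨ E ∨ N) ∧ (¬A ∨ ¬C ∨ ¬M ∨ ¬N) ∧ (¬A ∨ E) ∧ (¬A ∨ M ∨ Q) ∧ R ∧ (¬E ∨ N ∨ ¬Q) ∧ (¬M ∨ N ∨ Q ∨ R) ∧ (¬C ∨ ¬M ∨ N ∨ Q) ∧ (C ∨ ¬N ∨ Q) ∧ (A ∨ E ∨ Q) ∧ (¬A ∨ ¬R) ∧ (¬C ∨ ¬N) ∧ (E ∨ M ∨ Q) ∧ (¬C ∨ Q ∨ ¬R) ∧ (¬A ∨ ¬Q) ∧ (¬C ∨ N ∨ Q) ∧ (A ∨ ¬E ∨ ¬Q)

A: False, R: True, M: False, E: False, C: True, Q: True, N: False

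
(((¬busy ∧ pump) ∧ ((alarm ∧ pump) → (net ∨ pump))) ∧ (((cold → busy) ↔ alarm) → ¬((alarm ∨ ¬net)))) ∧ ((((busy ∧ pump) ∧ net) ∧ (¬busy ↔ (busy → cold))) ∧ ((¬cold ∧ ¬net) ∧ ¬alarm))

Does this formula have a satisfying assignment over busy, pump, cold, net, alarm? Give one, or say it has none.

Unsatisfiable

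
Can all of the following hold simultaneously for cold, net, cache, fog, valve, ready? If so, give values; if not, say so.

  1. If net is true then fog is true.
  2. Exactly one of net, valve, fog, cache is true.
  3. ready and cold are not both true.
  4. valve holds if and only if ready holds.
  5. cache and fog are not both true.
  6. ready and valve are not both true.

cold = True, net = False, cache = False, fog = True, valve = False, ready = False

  (1) net=F ⇒ fog: vacuous ✓
  (2) {net, valve, fog, cache}: 1 true — exactly one ✓
  (3) ready=F, cold=T — not both ✓
  (4) valve=F, ready=F — same ✓
  (5) cache=F, fog=T — not both ✓
  (6) ready=F, valve=F — not both ✓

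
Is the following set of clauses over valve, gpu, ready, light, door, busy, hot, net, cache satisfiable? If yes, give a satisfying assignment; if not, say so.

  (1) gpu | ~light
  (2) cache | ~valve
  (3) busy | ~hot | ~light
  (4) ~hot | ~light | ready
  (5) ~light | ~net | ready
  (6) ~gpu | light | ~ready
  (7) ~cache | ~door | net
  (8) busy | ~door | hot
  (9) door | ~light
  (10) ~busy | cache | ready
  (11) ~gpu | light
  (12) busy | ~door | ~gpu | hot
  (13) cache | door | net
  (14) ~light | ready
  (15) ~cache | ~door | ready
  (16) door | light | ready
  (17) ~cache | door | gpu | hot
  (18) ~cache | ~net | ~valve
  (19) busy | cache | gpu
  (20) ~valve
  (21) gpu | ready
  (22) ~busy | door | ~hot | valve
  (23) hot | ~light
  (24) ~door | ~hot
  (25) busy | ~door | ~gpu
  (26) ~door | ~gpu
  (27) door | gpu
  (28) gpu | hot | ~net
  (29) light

Case light = True:
  (gpu | ~light) forces gpu = True.
  (door | ~light) forces door = True.
  Clause (~door | ~gpu) is falsified — contradiction.
Case light = False:
  Clause (light) is falsified — contradiction.
Both cases fail, so the formula is unsatisfiable.

Unsatisfiable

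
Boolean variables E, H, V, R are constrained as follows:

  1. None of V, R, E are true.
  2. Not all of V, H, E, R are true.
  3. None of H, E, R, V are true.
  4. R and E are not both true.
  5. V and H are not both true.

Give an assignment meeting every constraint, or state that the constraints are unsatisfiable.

E = False, H = False, V = False, R = False

  (1) {V, R, E}: 0 true — none ✓
  (2) {V, H, E, R}: 0/4 true — not all ✓
  (3) {H, E, R, V}: 0 true — none ✓
  (4) R=F, E=F — not both ✓
  (5) V=F, H=F — not both ✓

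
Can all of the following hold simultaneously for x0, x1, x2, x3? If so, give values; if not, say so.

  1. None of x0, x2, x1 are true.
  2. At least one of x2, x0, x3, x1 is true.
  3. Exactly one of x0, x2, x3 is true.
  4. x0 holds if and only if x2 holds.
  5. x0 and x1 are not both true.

x0 = False, x1 = False, x2 = False, x3 = True

  (1) {x0, x2, x1}: 0 true — none ✓
  (2) {x2, x0, x3, x1}: 1 true — at least one ✓
  (3) {x0, x2, x3}: 1 true — exactly one ✓
  (4) x0=F, x2=F — same ✓
  (5) x0=F, x1=F — not both ✓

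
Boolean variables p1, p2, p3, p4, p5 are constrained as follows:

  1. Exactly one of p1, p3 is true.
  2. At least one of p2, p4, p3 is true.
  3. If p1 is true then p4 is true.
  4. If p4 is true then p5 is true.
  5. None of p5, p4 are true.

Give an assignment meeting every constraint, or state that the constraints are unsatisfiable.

p1 = False, p2 = False, p3 = True, p4 = False, p5 = False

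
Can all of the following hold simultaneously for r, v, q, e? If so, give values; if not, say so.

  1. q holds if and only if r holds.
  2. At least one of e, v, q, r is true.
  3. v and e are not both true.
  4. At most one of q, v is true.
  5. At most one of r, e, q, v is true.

r: False; v: False; q: False; e: True

  (1) q=F, r=F — same ✓
  (2) {e, v, q, r}: 1 true — at least one ✓
  (3) v=F, e=T — not both ✓
  (4) {q, v}: 0 true — at most one ✓
  (5) {r, e, q, v}: 1 true — at most one ✓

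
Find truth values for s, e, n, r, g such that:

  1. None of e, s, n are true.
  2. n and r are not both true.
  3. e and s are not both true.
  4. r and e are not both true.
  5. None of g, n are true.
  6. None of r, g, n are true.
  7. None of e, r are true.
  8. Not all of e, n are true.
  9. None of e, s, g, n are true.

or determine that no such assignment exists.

s: False, e: False, n: False, r: False, g: False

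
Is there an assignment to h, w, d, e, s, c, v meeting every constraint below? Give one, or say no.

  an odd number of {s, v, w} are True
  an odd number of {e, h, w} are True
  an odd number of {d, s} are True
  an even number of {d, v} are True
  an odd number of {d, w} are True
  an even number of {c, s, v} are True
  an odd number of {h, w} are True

h: True, w: False, d: True, e: False, s: False, c: True, v: True

{s, v, w}: 1 true → odd ✓
{e, h, w}: 1 true → odd ✓
{d, s}: 1 true → odd ✓
{d, v}: 2 true → even ✓
{d, w}: 1 true → odd ✓
{c, s, v}: 2 true → even ✓
{h, w}: 1 true → odd ✓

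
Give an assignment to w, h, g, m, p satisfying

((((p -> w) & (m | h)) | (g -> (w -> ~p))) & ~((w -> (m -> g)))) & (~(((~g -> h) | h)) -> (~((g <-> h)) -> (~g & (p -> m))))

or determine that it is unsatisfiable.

w = True; h = True; g = False; m = True; p = False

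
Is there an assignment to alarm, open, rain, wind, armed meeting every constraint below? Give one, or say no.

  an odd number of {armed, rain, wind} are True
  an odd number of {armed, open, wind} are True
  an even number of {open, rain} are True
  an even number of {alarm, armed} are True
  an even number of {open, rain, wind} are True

alarm = True, open = False, rain = False, wind = False, armed = True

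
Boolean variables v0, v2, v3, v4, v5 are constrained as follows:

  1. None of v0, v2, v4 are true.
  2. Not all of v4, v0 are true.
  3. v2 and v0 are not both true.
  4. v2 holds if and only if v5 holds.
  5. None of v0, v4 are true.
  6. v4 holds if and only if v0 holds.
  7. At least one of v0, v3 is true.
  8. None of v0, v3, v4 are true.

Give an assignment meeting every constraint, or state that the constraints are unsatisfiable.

UNSATISFIABLE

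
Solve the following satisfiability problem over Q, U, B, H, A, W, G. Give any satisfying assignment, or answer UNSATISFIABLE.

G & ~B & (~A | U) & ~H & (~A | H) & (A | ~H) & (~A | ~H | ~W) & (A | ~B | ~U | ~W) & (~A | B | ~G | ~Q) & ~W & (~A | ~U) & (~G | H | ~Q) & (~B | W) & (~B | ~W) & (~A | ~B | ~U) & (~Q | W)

Unit clause (G) forces G = True.
Unit clause (~B) forces B = False.
Unit clause (~H) forces H = False.
In (~A | H) only ~A is left, so A = False.
Unit clause (~W) forces W = False.
In (~G | H | ~Q) only ~Q is left, so Q = False.
Set U = True.
All clauses satisfied.

Q = False, U = True, B = False, H = False, A = False, W = False, G = True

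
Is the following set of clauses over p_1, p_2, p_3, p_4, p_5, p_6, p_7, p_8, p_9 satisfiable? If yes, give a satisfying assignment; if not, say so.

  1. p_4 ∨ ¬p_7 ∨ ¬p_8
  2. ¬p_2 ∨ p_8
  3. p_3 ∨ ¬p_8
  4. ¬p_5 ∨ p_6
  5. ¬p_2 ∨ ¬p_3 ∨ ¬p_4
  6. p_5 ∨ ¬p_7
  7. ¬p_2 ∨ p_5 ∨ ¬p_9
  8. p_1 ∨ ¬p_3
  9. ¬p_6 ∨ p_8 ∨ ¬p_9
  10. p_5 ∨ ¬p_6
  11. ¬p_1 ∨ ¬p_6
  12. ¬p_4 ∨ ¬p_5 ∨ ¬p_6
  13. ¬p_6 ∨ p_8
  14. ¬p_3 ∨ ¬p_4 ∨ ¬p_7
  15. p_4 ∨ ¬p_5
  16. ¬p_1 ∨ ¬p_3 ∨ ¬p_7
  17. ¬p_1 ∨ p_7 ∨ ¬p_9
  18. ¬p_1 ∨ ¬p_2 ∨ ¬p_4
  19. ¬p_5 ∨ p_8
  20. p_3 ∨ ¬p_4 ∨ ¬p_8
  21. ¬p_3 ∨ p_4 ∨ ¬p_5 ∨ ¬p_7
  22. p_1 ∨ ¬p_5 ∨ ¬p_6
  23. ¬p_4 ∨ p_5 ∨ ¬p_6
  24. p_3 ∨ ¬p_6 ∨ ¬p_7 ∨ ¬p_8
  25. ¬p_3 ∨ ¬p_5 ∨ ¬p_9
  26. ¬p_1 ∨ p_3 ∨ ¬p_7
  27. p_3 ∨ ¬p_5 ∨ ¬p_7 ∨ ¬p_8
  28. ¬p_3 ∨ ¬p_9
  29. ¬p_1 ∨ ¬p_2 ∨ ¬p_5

Set p_1 = True.
  then (¬p_1 ∨ ¬p_6) forces p_6 = False.
  then (¬p_5 ∨ p_6) forces p_5 = False.
  then (p_5 ∨ ¬p_7) forces p_7 = False.
  then (¬p_1 ∨ p_7 ∨ ¬p_9) forces p_9 = False.
Set p_2 = False.
Set p_3 = True.
Set p_4 = True.
Set p_8 = False.
All clauses satisfied.

p_1 = True, p_2 = False, p_3 = True, p_4 = True, p_5 = False, p_6 = False, p_7 = False, p_8 = False, p_9 = False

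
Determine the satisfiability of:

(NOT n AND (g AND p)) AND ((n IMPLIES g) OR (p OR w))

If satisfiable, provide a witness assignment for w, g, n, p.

w = False, g = True, n = False, p = True

  NOT n AND (g AND p) = True
    NOT n = True
    g AND p = True
  (n IMPLIES g) OR (p OR w) = True
    n IMPLIES g = True
    p OR w = True
Both conjuncts True, so the formula holds.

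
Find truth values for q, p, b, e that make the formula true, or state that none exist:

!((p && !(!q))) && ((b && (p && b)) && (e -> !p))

q=F; p=T; b=T; e=F

  !((p && !(!q))) = True
    p && !(!q) = False
      !(!q) = False
        !q = True
  (b && (p && b)) && (e -> !p) = True
    b && (p && b) = True
      p && b = True
    e -> !p = True
      !p = False
Both conjuncts True, so the formula holds.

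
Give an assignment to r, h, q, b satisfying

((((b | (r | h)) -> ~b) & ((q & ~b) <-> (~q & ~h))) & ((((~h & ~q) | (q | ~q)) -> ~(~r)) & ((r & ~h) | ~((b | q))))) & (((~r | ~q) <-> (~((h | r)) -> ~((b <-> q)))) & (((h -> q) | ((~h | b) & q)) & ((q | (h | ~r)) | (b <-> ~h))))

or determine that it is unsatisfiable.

Unsatisfiable — no assignment works.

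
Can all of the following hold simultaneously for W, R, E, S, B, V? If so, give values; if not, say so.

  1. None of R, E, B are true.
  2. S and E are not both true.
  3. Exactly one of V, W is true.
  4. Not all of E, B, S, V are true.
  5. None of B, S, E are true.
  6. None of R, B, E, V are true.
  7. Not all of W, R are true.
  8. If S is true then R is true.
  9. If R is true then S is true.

W = True, R = False, E = False, S = False, B = False, V = False

  (1) {R, E, B}: 0 true — none ✓
  (2) S=F, E=F — not both ✓
  (3) {V, W}: 1 true — exactly one ✓
  (4) {E, B, S, V}: 0/4 true — not all ✓
  (5) {B, S, E}: 0 true — none ✓
  (6) {R, B, E, V}: 0 true — none ✓
  (7) {W, R}: 1/2 true — not all ✓
  (8) S=F ⇒ R: vacuous ✓
  (9) R=F ⇒ S: vacuous ✓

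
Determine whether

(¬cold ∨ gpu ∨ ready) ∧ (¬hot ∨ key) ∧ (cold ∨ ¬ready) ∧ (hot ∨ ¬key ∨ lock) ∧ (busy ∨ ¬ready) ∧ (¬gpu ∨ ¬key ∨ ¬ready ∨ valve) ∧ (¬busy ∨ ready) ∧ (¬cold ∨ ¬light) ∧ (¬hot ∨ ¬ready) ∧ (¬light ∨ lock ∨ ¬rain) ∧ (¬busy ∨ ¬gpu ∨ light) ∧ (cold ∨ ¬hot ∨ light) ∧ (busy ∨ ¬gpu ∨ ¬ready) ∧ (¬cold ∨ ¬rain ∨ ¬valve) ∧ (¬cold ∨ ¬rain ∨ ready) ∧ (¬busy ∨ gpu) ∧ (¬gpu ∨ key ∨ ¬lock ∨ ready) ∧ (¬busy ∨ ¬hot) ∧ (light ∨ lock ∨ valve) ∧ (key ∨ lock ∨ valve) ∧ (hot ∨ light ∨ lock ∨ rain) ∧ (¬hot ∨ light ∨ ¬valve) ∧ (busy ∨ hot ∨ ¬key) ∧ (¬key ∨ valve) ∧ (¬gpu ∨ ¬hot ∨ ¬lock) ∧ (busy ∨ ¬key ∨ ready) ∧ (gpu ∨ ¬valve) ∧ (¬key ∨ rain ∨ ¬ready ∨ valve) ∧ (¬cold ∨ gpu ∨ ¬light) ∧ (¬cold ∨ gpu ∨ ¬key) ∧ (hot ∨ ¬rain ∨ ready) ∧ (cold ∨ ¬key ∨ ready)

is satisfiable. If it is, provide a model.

cold = False, hot = False, valve = False, gpu = False, key = False, busy = False, lock = True, ready = False, rain = False, light = True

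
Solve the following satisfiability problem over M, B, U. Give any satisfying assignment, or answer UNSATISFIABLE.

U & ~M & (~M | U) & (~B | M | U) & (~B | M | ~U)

M = False; B = False; U = True

Unit clause (U) forces U = True.
Unit clause (~M) forces M = False.
In (~B | M | ~U) only ~B is left, so B = False.
All clauses satisfied.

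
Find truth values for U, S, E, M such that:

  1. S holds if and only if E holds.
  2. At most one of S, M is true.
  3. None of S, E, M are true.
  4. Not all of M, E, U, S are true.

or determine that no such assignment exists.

U: True, S: False, E: False, M: False

  (1) S=F, E=F — same ✓
  (2) {S, M}: 0 true — at most one ✓
  (3) {S, E, M}: 0 true — none ✓
  (4) {M, E, U, S}: 1/4 true — not all ✓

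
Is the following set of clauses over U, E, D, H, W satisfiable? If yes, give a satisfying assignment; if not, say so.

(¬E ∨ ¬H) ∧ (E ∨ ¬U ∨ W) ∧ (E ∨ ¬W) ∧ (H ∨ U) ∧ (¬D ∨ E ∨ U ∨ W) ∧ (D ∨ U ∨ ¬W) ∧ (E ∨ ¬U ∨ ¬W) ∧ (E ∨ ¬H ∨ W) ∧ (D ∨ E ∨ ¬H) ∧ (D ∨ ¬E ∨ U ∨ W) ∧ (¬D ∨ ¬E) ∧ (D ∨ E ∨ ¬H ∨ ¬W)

U = True; E = True; D = False; H = False; W = False

Try U = False:
  (H ∨ U) forces H = True.
  (¬E ∨ ¬H) forces E = False.
  (E ∨ ¬W) forces W = False.
  clause (E ∨ ¬H ∨ W) is falsified — backtrack.
So U = True.
Set E = True.
  then (¬E ∨ ¬H) forces H = False.
  then (¬D ∨ ¬E) forces D = False.
Set W = False.
All clauses satisfied.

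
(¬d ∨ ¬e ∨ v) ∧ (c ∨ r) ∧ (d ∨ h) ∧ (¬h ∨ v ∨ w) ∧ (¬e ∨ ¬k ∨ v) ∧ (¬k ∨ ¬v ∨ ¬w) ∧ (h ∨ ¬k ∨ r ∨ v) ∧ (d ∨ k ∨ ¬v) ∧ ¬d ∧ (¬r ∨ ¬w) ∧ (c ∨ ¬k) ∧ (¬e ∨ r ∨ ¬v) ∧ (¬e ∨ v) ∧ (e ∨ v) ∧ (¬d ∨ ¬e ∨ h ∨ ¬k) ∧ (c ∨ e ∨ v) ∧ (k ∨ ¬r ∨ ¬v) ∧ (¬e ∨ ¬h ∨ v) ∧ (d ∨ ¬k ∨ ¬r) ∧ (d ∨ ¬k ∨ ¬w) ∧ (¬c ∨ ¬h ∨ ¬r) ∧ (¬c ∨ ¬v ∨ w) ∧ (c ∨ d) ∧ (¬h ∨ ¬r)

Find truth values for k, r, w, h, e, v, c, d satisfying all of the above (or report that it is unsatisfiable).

Unsatisfiable — no assignment works.

Case v = True:
  (¬d) forces d = False.
  (d ∨ h) forces h = True.
  (d ∨ k ∨ ¬v) forces k = True.
  (¬k ∨ ¬v ∨ ¬w) forces w = False.
  (c ∨ ¬k) forces c = True.
  Clause (¬c ∨ ¬v ∨ w) is falsified — contradiction.
Case v = False:
  (¬d) forces d = False.
  (d ∨ h) forces h = True.
  (¬h ∨ v ∨ w) forces w = True.
  (¬r ∨ ¬w) forces r = False.
  (c ∨ r) forces c = True.
  (¬e ∨ v) forces e = False.
  Clause (e ∨ v) is falsified — contradiction.
Both cases fail, so the formula is unsatisfiable.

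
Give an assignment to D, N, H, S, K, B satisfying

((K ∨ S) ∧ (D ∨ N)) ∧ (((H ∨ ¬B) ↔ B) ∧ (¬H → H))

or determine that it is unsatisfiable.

D: False, N: True, H: True, S: True, K: False, B: True

  (K ∨ S) ∧ (D ∨ N) = True
    K ∨ S = True
    D ∨ N = True
  ((H ∨ ¬B) ↔ B) ∧ (¬H → H) = True
    (H ∨ ¬B) ↔ B = True
      H ∨ ¬B = True
        ¬B = False
    ¬H → H = True
      ¬H = False
Both conjuncts True, so the formula holds.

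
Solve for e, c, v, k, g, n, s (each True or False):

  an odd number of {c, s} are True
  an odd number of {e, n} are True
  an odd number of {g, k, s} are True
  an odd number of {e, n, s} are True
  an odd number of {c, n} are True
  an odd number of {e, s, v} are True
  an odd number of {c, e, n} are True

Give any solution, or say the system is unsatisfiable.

Adding constraints 1, 4, 7 mod 2: every variable appears an even number of times on the left, so the left side is 0.
But the right sides sum to 1 (mod 2). 0 ≠ 1 — the system is inconsistent.

Unsatisfiable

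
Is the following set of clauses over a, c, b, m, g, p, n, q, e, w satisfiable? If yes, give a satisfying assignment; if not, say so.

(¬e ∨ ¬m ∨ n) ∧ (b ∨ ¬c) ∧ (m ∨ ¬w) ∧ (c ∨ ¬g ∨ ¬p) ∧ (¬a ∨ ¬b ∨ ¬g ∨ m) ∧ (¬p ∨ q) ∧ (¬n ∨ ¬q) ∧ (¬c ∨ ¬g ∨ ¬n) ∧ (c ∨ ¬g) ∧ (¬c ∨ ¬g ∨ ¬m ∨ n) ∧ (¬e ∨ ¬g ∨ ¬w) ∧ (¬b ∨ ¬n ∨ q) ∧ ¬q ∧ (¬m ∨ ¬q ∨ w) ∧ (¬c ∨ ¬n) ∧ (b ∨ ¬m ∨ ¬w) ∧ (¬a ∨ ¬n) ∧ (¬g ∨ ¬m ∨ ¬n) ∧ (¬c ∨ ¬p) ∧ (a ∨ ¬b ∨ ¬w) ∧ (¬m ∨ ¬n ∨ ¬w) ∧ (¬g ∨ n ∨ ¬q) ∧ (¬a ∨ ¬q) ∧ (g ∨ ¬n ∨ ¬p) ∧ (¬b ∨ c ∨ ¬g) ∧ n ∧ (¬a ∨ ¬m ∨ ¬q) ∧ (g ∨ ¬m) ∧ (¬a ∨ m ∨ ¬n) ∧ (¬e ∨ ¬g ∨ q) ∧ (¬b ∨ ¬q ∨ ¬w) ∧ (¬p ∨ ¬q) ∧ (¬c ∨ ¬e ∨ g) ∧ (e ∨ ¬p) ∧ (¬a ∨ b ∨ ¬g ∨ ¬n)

Unit clause (¬q) forces q = False.
Unit clause (n) forces n = True.
In (¬p ∨ q) only ¬p is left, so p = False.
In (¬b ∨ ¬n ∨ q) only ¬b is left, so b = False.
In (¬c ∨ ¬n) only ¬c is left, so c = False.
In (¬a ∨ ¬n) only ¬a is left, so a = False.
In (c ∨ ¬g) only ¬g is left, so g = False.
In (g ∨ ¬m) only ¬m is left, so m = False.
In (m ∨ ¬w) only ¬w is left, so w = False.
Set e = True.
All clauses satisfied.

a: False, c: False, b: False, m: False, g: False, p: False, n: True, q: False, e: True, w: False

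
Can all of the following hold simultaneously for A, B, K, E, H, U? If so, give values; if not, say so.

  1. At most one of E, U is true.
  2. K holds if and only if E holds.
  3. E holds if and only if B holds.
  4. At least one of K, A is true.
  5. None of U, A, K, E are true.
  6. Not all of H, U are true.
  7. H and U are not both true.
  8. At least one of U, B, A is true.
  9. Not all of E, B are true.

Case A = True:
  Constraint (5) is violated (A=T) — contradiction.
Case A = False:
  (4) with A=F forces K = True.
  Constraint (5) is violated (K=T) — contradiction.
Both cases fail — unsatisfiable.

Unsatisfiable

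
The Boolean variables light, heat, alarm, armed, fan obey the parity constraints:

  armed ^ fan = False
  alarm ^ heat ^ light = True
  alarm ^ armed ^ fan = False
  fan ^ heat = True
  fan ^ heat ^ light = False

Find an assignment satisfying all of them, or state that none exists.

light = True; heat = False; alarm = False; armed = True; fan = True

armed ^ fan = T ^ T = False ✓
alarm ^ heat ^ light = F ^ F ^ T = True ✓
alarm ^ armed ^ fan = F ^ T ^ T = False ✓
fan ^ heat = T ^ F = True ✓
fan ^ heat ^ light = T ^ F ^ T = False ✓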